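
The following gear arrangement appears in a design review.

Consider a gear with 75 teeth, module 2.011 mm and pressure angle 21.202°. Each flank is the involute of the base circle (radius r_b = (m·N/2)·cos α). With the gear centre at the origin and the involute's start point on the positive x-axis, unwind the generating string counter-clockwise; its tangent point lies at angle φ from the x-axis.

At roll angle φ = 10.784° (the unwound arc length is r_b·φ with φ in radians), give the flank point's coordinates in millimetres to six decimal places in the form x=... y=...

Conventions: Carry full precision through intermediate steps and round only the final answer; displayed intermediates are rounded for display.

x=71.542251 y=0.155710

recognized (one wheel, involute flank): single-mesh tooth geometry, m = 2.011, N = 75
pitch radius r_p = m·N/2 = 2.011·75/2 = 75.412500
base radius r_b = r_p·cos α = 75.412500·cos 21.202° = 70.307917
roll angle φ = 10.784° = 0.18821631 rad
x = r_b·(cos φ + φ·sin φ) = 71.542251
y = r_b·(sin φ − φ·cos φ) = 0.155710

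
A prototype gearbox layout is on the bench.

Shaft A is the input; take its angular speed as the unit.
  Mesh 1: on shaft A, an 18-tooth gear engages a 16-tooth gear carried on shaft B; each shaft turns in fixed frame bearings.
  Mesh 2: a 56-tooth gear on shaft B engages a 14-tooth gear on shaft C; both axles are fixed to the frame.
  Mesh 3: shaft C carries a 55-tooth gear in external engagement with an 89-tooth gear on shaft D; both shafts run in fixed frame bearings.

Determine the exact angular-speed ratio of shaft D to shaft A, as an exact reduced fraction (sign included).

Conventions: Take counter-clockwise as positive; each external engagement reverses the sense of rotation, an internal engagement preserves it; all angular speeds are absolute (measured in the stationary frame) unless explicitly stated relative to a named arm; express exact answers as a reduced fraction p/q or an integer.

class = fixed-axis compound train [3 meshes; 3 ratios multiply, 3 sense flips]
mesh 1 [18T→16T]: running ratio 9/8, sense −
mesh 2 [56T→14T]: running ratio 9/2, sense +
mesh 3 [55T→89T]: running ratio 495/178, sense −
ω_out/ω_in = -495/178

-495/178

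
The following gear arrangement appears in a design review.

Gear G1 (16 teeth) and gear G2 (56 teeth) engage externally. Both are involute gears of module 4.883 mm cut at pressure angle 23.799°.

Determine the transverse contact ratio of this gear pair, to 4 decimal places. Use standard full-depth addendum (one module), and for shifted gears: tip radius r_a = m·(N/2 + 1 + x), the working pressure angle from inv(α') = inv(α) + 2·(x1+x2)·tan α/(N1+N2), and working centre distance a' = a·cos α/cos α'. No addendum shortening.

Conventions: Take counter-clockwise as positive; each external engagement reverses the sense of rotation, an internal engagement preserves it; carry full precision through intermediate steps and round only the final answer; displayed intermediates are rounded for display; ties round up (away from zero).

1.4954

single-mesh involute tooth geometry (16T engaging 56T at module 4.883)
base radii: r_b1 = 35.742260, r_b2 = 125.097909
tip radii: r_a1 = 43.947000, r_a2 = 141.607000
no profile shift: α' = α, a' = a
action lengths: √(r_a1²−r_b1²) = 25.570094, √(r_a2²−r_b2²) = 66.355525
base pitch p_b = π·m·cos α = 14.035953
CR = (25.570094 + 66.355525 − 175.788000·sin 23.79900°)/14.035953 = 1.495446
contact ratio ≈ 1.4954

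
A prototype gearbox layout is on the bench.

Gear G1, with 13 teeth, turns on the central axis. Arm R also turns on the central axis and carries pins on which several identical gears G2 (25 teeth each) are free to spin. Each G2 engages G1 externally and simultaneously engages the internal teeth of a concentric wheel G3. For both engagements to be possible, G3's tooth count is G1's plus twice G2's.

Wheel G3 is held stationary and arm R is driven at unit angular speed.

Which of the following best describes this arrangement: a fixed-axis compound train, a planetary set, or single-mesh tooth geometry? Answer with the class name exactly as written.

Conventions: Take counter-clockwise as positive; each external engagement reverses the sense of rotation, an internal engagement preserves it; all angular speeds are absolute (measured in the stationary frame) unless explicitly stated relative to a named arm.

topology: planetary set — G1 13T / G2 25T / G3 63T, arm = carrier (Willis)
classification: planetary set

planetary set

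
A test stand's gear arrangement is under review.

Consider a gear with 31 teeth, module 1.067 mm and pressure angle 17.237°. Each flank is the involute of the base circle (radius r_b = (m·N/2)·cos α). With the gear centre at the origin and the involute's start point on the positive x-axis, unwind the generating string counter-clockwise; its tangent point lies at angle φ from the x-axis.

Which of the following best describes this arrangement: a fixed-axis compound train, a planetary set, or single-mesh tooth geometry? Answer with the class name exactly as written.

topology: single-mesh involute geometry — m = 1.067, N = 31
classification: single-mesh tooth geometry

single-mesh tooth geometry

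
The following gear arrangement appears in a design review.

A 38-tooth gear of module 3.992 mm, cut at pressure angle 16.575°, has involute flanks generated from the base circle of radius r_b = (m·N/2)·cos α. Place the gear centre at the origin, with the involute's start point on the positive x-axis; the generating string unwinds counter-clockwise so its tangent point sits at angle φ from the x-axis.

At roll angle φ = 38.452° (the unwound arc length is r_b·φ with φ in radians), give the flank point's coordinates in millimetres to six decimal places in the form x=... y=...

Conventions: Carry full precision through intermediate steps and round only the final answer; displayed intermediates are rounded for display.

x=87.269546 y=6.999903

class = single-mesh tooth geometry [base-circle involute, m = 3.992, 38T]
pitch radius r_p = m·N/2 = 3.992·38/2 = 75.848000
base radius r_b = r_p·cos α = 75.848000·cos 16.575° = 72.696299
roll angle φ = 38.452° = 0.67111400 rad
x = r_b·(cos φ + φ·sin φ) = 87.269546
y = r_b·(sin φ − φ·cos φ) = 6.999903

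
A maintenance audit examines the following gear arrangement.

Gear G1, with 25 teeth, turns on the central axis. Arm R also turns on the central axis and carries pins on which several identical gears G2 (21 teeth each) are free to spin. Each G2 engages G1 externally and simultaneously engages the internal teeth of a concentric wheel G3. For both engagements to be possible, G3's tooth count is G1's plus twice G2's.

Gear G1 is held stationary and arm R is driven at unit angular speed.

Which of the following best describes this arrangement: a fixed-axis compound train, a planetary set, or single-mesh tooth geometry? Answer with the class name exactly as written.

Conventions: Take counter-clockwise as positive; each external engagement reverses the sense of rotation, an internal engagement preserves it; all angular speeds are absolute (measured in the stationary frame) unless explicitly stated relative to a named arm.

planetary set

recognized (axles ride arm R): planetary set, 25/21/67 teeth
classification: planetary set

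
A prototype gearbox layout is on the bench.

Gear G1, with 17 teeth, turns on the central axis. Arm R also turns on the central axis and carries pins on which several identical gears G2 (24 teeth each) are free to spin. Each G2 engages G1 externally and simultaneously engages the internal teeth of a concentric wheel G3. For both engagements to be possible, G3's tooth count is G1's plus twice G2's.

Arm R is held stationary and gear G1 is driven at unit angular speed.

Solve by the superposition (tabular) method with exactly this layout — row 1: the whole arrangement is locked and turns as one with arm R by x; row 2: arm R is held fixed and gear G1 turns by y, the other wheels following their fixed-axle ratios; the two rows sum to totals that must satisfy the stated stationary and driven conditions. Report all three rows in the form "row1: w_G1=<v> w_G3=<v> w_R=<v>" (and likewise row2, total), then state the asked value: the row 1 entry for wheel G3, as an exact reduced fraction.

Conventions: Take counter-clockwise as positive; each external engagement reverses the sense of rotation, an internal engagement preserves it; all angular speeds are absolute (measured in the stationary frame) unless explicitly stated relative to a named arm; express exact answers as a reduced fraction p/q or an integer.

topology: planetary set — G1 17T / G2 24T / G3 65T, arm = carrier (Willis)
superposition row 1 [locked train]: every member turns x
superposition row 2 [arm held]: sun y, ring −(17/65)·y, arm 0
boundary: total ω_arm = x = 0 and total ω_sun = x + y = 1  ⇒  y = 1, x = 0
row 2 ring = −(17/65)·1 = -17/65
totals (row 1 + row 2): sun 0 + 1 = 1, ring 0 + (-17/65) = -17/65, arm 0 + 0 = 0
asked cell (row1, ring) = 0

row1: w_G1=0 w_G3=0 w_R=0
row2: w_G1=1 w_G3=-17/65 w_R=0
total: w_G1=1 w_G3=-17/65 w_R=0
asked value: 0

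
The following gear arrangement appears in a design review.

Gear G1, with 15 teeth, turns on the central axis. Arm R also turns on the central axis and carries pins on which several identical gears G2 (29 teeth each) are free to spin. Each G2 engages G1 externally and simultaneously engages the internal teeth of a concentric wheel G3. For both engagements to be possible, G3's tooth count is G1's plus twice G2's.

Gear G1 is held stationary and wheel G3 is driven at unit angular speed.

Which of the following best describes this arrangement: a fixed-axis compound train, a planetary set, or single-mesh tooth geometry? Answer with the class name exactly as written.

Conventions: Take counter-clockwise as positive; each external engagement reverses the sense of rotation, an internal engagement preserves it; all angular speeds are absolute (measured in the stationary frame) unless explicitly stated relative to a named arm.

planetary set

class = planetary set [G3 = 15+2·29 = 73; Willis about the carrier]
classification: planetary set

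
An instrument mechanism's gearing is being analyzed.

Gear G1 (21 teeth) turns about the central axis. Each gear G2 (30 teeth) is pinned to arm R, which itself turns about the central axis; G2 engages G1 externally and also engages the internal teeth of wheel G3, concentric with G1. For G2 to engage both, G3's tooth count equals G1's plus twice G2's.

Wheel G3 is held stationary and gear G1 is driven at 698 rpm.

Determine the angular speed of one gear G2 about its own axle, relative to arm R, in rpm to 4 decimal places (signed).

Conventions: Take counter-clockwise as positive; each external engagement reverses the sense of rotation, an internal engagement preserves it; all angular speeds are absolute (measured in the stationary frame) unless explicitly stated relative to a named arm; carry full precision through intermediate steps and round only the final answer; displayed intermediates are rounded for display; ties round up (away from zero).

-388.0059 rpm

topology: planetary set — G1 21T / G2 30T / G3 81T, arm = carrier (Willis)
normalise by the input: solve with ω_sun = 1, then scale by 698 rpm
ring teeth: 21 + 2·30 = 81
21(ω_sun−ω_arm) = −81(ω_ring−ω_arm),  ω_ring = 0, ω_sun = 1
21(1−ω_arm) = −81(0−ω_arm)  ⇒  102·ω_arm = 21  ⇒  ω_arm = 7/34
sun–planet mesh: 21·(1−7/34) = −30·(ω_p−ω_arm)  ⇒  ω_p−ω_arm = -189/340
scale: ω_p−ω_arm = -189/340 × 698 rpm = -388.0059 rpm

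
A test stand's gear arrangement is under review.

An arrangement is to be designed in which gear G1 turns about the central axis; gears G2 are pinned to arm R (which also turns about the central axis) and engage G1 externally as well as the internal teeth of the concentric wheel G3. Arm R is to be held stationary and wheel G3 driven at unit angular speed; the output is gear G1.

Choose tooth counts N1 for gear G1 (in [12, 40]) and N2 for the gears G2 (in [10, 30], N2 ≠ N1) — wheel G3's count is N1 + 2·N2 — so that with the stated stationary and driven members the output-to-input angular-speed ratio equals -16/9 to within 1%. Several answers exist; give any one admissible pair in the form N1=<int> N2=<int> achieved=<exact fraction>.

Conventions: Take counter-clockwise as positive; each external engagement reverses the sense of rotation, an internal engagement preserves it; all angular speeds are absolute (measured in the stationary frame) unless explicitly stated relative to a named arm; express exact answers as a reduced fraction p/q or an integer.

N1=36 N2=14 achieved=-16/9

design class (target -16/9): planetary set
Willis with ω_arm = 0: ω_sun/ω_ring = −N3/N1; set equal to -16/9  ⇒  N3/N1 = −(-16/9) = 16/9
N3 = N1 + 2·N2  ⇒  N2/N1 = (N3/N1 − 1)/2 = (16/9 − 1)/2 = 7/18
smallest multiple with N1 ≥ 12 and N2 ≥ 10: k = 2  ⇒  N1 = 2·18 = 36, N2 = 2·7 = 14 (N1 ≤ 40, N2 ≤ 30, N2 ≠ N1 ✓), N3 = 36 + 2·14 = 64
check: −N3/N1 with N1 = 36, N3 = 64 gives -16/9; |achieved − target| = 0 ≤ 4/225 ✓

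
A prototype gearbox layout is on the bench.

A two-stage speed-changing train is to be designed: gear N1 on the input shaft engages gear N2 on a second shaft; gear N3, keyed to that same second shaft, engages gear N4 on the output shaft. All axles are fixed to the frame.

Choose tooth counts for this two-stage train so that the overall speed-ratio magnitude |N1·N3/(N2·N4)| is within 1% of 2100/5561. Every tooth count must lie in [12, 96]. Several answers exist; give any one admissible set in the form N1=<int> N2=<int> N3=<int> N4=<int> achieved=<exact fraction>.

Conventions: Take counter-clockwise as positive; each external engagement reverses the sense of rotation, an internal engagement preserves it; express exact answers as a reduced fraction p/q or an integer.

2-stage fixed-axis compound train for ratio 2100/5561
target = 2100/5561 in lowest terms: an exact hit needs N1·N3 = k·2100 and N2·N4 = k·5561 for one integer k, every count in [12, 96]; additionally prefer no 1:1 stage (N1 ≠ N2, N3 ≠ N4)
k = 1: N1·N3 = 2100 = 25·84, N2·N4 = 5561 = 67·83
achieved = 25·84/(67·83) = 2100/5561; |achieved − target| = 0 ≤ 21/5561 ✓

N1=25 N2=67 N3=84 N4=83 achieved=2100/5561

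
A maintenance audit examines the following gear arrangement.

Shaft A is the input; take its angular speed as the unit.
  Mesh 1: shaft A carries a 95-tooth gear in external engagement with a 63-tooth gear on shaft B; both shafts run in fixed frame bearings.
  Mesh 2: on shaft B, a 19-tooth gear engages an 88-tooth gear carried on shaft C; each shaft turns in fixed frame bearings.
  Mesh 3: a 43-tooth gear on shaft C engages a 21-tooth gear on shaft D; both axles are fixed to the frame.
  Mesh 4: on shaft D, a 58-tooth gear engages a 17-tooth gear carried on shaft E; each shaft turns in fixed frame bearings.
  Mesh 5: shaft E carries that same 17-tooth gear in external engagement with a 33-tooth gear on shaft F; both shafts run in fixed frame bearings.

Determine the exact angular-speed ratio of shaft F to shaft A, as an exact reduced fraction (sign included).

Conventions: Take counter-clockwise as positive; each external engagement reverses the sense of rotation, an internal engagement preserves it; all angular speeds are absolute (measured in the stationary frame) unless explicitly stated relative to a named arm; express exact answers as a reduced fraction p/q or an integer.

-2250835/1920996

class = fixed-axis compound train [5 meshes; 5 ratios multiply, 5 sense flips]
mesh 1 [95T→63T]: running ratio 95/63, sense −
mesh 2 [19T→88T]: running ratio 1805/5544, sense +
mesh 3 [43T→21T]: running ratio 77615/116424, sense −
mesh 4 [58T→17T]: running ratio 2250835/989604, sense +
mesh 5 [17T→33T]: running ratio 2250835/1920996, sense −
ω_out/ω_in = -2250835/1920996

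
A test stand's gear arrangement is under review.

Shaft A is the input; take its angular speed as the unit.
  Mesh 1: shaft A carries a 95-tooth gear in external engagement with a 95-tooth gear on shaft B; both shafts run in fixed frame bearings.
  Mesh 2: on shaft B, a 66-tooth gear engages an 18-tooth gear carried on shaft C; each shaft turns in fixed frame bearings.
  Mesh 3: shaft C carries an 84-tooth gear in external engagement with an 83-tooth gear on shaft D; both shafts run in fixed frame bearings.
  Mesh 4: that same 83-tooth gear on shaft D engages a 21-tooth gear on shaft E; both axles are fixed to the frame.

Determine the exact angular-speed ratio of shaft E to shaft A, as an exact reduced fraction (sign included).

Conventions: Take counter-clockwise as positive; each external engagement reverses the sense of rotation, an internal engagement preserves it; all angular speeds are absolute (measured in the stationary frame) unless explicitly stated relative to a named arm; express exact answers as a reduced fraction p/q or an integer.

class = fixed-axis compound train [4 meshes; 4 ratios multiply, 4 sense flips]
mesh 1 [95T→95T]: running ratio 1, sense −
mesh 2 [66T→18T]: running ratio 11/3, sense +
mesh 3 [84T→83T]: running ratio 308/83, sense −
mesh 4 [83T→21T]: running ratio 44/3, sense +
ω_out/ω_in = 44/3

44/3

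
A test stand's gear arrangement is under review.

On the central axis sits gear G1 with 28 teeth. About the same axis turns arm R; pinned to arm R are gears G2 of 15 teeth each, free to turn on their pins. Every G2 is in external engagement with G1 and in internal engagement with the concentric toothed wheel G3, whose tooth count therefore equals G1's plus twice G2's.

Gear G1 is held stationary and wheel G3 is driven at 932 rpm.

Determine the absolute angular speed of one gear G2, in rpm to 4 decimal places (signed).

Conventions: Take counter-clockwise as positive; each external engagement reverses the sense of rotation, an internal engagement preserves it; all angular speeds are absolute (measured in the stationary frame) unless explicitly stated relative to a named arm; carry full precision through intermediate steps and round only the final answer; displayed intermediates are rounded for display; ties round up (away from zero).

+1801.8667 rpm

topology: planetary set — G1 28T / G2 15T / G3 58T, arm = carrier (Willis)
normalise by the input: solve with ω_ring = 1, then scale by 932 rpm
ring teeth: 28 + 2·15 = 58
28(ω_sun−ω_arm) = −58(ω_ring−ω_arm),  ω_sun = 0, ω_ring = 1
28(0−ω_arm) = −58(1−ω_arm)  ⇒  86·ω_arm = 58  ⇒  ω_arm = 29/43
sun–planet mesh: 28·(0−29/43) = −15·(ω_p−ω_arm)  ⇒  ω_p−ω_arm = 812/645
ω_p = 29/43 + 812/645 = 29/15
scale: ω_p = 29/15 × 932 rpm = +1801.8667 rpm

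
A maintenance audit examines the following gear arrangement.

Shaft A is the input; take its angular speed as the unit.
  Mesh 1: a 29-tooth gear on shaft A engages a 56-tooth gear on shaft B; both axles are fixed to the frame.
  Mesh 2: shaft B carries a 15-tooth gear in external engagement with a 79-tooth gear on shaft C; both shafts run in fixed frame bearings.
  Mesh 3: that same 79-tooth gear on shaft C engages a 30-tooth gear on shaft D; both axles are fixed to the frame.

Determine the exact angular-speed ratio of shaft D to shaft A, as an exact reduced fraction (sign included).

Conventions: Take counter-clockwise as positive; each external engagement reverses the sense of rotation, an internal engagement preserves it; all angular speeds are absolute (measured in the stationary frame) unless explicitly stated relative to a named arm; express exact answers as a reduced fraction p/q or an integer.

class = fixed-axis compound train [3 meshes; 3 ratios multiply, 3 sense flips]
mesh 1 [29T→56T]: running ratio 29/56, sense −
mesh 2 [15T→79T]: running ratio 435/4424, sense +
mesh 3 [79T→30T]: running ratio 29/112, sense −
ω_out/ω_in = -29/112

-29/112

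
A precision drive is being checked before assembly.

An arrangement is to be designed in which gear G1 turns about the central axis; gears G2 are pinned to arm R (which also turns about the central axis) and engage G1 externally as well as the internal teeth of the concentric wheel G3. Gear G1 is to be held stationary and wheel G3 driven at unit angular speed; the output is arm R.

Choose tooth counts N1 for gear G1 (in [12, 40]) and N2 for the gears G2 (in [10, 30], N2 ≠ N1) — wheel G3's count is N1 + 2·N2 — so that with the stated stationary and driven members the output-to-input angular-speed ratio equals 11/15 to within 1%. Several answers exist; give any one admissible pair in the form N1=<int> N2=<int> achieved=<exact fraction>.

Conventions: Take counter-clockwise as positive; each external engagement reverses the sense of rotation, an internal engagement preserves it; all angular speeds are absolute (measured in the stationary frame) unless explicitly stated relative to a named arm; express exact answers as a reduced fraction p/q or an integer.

N1=16 N2=14 achieved=11/15

design class (target 11/15): planetary set
Willis with ω_sun = 0: ω_arm/ω_ring = N3/(N1+N3); set equal to 11/15  ⇒  N3/N1 = (11/15)/(1 − 11/15) = 11/4
N3 = N1 + 2·N2  ⇒  N2/N1 = (N3/N1 − 1)/2 = (11/4 − 1)/2 = 7/8
smallest multiple with N1 ≥ 12 and N2 ≥ 10: k = 2  ⇒  N1 = 2·8 = 16, N2 = 2·7 = 14 (N1 ≤ 40, N2 ≤ 30, N2 ≠ N1 ✓), N3 = 16 + 2·14 = 44
check: N3/(N1+N3) with N1 = 16, N3 = 44 gives 11/15; |achieved − target| = 0 ≤ 11/1500 ✓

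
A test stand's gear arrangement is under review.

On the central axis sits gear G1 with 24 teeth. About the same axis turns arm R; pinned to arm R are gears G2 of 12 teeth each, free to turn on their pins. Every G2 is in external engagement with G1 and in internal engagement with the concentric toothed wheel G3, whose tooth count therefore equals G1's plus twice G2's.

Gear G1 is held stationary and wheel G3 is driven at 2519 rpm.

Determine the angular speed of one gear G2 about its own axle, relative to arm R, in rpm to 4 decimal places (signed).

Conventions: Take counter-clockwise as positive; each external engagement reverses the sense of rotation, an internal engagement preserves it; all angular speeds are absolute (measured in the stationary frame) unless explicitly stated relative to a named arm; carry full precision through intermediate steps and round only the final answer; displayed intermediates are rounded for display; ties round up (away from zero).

planetary set (24T centre, 12T on arm, 48T internal) — Willis relation
normalise by the input: solve with ω_ring = 1, then scale by 2519 rpm
ring teeth: 24 + 2·12 = 48
24(ω_sun−ω_arm) = −48(ω_ring−ω_arm),  ω_sun = 0, ω_ring = 1
24(0−ω_arm) = −48(1−ω_arm)  ⇒  72·ω_arm = 48  ⇒  ω_arm = 2/3
sun–planet mesh: 24·(0−2/3) = −12·(ω_p−ω_arm)  ⇒  ω_p−ω_arm = 4/3
scale: ω_p−ω_arm = 4/3 × 2519 rpm = +3358.6667 rpm

+3358.6667 rpm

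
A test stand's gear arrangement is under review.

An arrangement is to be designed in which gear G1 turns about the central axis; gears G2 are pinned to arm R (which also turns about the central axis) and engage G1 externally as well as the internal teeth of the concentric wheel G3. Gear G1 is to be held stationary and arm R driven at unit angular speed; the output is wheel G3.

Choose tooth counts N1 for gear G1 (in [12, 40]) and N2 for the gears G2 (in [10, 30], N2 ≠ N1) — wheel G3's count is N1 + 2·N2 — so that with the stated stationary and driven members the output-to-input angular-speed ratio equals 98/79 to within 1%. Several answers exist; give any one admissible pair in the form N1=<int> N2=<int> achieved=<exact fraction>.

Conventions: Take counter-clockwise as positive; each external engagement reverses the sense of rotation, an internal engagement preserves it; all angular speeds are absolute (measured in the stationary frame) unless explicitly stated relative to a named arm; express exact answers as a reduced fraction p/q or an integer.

N1=19 N2=30 achieved=98/79

planetary set to be sized for 98/79 (Willis relation)
Willis with ω_sun = 0: ω_ring/ω_arm = (N1+N3)/N3; set equal to 98/79  ⇒  N3/N1 = 1/(98/79 − 1) = 79/19
N3 = N1 + 2·N2  ⇒  N2/N1 = (N3/N1 − 1)/2 = (79/19 − 1)/2 = 30/19
smallest multiple with N1 ≥ 12 and N2 ≥ 10: k = 1  ⇒  N1 = 1·19 = 19, N2 = 1·30 = 30 (N1 ≤ 40, N2 ≤ 30, N2 ≠ N1 ✓), N3 = 19 + 2·30 = 79
check: (N1+N3)/N3 with N1 = 19, N3 = 79 gives 98/79; |achieved − target| = 0 ≤ 49/3950 ✓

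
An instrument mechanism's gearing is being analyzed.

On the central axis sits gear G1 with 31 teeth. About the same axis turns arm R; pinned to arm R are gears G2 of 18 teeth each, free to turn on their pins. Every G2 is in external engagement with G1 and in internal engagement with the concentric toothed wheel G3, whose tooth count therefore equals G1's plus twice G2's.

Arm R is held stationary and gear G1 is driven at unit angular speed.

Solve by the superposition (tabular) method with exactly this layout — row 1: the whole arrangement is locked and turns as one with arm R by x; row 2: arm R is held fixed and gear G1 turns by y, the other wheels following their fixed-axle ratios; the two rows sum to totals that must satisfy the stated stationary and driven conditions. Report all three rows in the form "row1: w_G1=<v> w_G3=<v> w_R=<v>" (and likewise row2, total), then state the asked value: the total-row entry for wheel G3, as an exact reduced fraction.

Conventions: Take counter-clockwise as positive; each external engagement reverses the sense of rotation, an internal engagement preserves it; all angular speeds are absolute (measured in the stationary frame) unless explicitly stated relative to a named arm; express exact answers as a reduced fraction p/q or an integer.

row1: w_G1=0 w_G3=0 w_R=0
row2: w_G1=1 w_G3=-31/67 w_R=0
total: w_G1=1 w_G3=-31/67 w_R=0
asked value: -31/67

planetary set (31T centre, 18T on arm, 67T internal) — Willis relation
superposition row 1 [locked train]: every member turns x
superposition row 2 [arm held]: sun y, ring −(31/67)·y, arm 0
boundary: total ω_arm = x = 0 and total ω_sun = x + y = 1  ⇒  y = 1, x = 0
row 2 ring = −(31/67)·1 = -31/67
totals (row 1 + row 2): sun 0 + 1 = 1, ring 0 + (-31/67) = -31/67, arm 0 + 0 = 0
asked cell (total, ring) = -31/67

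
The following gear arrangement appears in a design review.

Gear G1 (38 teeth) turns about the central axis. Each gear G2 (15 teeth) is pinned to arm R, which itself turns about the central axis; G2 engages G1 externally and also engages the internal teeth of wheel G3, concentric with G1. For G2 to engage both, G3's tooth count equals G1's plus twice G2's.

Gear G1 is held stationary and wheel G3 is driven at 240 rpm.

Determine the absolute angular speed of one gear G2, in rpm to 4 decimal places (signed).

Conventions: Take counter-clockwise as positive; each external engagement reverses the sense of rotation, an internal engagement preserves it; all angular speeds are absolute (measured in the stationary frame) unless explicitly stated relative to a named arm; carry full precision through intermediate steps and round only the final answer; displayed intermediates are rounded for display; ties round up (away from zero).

class = planetary set [G3 = 38+2·15 = 68; Willis about the carrier]
normalise by the input: solve with ω_ring = 1, then scale by 240 rpm
ring teeth: 38 + 2·15 = 68
38(ω_sun−ω_arm) = −68(ω_ring−ω_arm),  ω_sun = 0, ω_ring = 1
38(0−ω_arm) = −68(1−ω_arm)  ⇒  106·ω_arm = 68  ⇒  ω_arm = 34/53
sun–planet mesh: 38·(0−34/53) = −15·(ω_p−ω_arm)  ⇒  ω_p−ω_arm = 1292/795
ω_p = 34/53 + 1292/795 = 34/15
scale: ω_p = 34/15 × 240 rpm = +544.0000 rpm

+544.0000 rpm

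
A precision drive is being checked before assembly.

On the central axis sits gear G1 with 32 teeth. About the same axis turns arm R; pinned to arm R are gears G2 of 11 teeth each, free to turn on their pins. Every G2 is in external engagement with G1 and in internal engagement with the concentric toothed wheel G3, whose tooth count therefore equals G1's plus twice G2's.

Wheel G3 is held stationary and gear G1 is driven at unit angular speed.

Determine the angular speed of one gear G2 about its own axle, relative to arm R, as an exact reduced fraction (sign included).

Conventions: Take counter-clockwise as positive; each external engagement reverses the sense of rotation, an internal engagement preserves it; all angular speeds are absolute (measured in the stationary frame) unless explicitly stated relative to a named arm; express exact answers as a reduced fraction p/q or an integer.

-864/473

topology: planetary set — G1 32T / G2 11T / G3 54T, arm = carrier (Willis)
ring teeth: 32 + 2·11 = 54
32(ω_sun−ω_arm) = −54(ω_ring−ω_arm),  ω_ring = 0, ω_sun = 1
32(1−ω_arm) = −54(0−ω_arm)  ⇒  86·ω_arm = 32  ⇒  ω_arm = 16/43
sun–planet mesh: 32·(1−16/43) = −11·(ω_p−ω_arm)  ⇒  ω_p−ω_arm = -864/473
exact speed ratio = -864/473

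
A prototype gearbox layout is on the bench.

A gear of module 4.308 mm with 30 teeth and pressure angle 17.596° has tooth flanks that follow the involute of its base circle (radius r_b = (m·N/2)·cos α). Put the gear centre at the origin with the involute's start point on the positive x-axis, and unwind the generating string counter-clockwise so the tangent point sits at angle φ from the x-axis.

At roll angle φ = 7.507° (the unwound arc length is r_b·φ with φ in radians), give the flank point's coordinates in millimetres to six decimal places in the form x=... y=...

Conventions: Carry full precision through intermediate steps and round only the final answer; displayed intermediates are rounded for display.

x=62.122984 y=0.046102

single-mesh involute tooth geometry (30T wheel at module 4.308)
pitch radius r_p = m·N/2 = 4.308·30/2 = 64.620000
base radius r_b = r_p·cos α = 64.620000·cos 17.596° = 61.596545
roll angle φ = 7.507° = 0.13102187 rad
x = r_b·(cos φ + φ·sin φ) = 62.122984
y = r_b·(sin φ − φ·cos φ) = 0.046102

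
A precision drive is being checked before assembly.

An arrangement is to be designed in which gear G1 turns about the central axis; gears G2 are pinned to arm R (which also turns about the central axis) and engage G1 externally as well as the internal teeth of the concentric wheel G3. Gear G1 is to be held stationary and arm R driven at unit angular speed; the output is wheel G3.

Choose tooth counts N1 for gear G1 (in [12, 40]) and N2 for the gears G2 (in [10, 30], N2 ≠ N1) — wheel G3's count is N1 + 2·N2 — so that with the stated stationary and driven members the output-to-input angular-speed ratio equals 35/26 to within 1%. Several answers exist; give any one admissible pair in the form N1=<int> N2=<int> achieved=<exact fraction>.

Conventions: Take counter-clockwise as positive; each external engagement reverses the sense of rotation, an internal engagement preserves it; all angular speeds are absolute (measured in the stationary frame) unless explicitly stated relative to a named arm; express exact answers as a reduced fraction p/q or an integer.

class = planetary set [ratio 35/26 wanted; Willis about the carrier]
Willis with ω_sun = 0: ω_ring/ω_arm = (N1+N3)/N3; set equal to 35/26  ⇒  N3/N1 = 1/(35/26 − 1) = 26/9
N3 = N1 + 2·N2  ⇒  N2/N1 = (N3/N1 − 1)/2 = (26/9 − 1)/2 = 17/18
smallest multiple with N1 ≥ 12 and N2 ≥ 10: k = 1  ⇒  N1 = 1·18 = 18, N2 = 1·17 = 17 (N1 ≤ 40, N2 ≤ 30, N2 ≠ N1 ✓), N3 = 18 + 2·17 = 52
check: (N1+N3)/N3 with N1 = 18, N3 = 52 gives 35/26; |achieved − target| = 0 ≤ 7/520 ✓

N1=18 N2=17 achieved=35/26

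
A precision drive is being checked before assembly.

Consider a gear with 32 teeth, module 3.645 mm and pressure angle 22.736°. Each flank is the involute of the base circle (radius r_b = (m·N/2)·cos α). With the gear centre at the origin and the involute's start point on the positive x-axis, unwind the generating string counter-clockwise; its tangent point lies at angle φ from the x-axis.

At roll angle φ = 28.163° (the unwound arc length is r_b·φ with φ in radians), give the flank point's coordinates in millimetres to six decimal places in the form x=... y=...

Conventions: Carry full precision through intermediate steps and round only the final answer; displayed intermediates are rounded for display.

x=59.898879 y=2.078288

single-mesh involute tooth geometry (32T wheel at module 3.645)
pitch radius r_p = m·N/2 = 3.645·32/2 = 58.320000
base radius r_b = r_p·cos α = 58.320000·cos 22.736° = 53.788270
roll angle φ = 28.163° = 0.49153708 rad
x = r_b·(cos φ + φ·sin φ) = 59.898879
y = r_b·(sin φ − φ·cos φ) = 2.078288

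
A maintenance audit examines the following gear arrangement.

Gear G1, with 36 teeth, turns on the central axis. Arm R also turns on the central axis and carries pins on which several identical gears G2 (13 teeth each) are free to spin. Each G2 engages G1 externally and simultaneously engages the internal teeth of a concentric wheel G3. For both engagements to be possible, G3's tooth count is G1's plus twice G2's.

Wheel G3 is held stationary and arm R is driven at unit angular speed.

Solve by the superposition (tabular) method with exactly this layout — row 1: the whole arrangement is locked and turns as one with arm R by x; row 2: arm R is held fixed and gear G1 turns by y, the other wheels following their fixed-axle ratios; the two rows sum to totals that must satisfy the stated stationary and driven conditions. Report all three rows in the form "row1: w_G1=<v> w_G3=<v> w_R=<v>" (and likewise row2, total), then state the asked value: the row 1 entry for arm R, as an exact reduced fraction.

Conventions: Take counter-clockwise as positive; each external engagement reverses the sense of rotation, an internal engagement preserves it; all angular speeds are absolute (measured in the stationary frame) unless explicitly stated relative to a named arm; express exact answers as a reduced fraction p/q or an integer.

row1: w_G1=1 w_G3=1 w_R=1
row2: w_G1=31/18 w_G3=-1 w_R=0
total: w_G1=49/18 w_G3=0 w_R=1
asked value: 1

planetary set (36T centre, 13T on arm, 62T internal) — Willis relation
row 1 (train locked, turned with arm): all members turn x
row 2 (arm held, sun turns y): ω_ring = −(36/62)·y, ω_arm = 0
boundary: total ω_ring = x − (36/62)·y = 0 and total ω_arm = x = 1  ⇒  y = 31/18, x = 1
row 2 ring = −(36/62)·31/18 = -1
totals (row 1 + row 2): sun 1 + 31/18 = 49/18, ring 1 + (-1) = 0, arm 1 + 0 = 1
asked cell (row1, arm) = 1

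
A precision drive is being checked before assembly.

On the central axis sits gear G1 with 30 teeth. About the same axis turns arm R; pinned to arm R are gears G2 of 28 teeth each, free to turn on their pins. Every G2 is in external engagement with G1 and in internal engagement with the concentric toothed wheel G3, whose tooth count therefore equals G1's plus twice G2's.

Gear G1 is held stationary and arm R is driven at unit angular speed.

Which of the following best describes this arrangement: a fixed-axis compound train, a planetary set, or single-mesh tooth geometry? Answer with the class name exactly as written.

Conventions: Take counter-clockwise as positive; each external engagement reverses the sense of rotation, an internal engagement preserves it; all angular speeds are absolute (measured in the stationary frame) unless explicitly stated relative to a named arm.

planetary set

planetary set (30T centre, 28T on arm, 86T internal) — Willis relation
classification: planetary set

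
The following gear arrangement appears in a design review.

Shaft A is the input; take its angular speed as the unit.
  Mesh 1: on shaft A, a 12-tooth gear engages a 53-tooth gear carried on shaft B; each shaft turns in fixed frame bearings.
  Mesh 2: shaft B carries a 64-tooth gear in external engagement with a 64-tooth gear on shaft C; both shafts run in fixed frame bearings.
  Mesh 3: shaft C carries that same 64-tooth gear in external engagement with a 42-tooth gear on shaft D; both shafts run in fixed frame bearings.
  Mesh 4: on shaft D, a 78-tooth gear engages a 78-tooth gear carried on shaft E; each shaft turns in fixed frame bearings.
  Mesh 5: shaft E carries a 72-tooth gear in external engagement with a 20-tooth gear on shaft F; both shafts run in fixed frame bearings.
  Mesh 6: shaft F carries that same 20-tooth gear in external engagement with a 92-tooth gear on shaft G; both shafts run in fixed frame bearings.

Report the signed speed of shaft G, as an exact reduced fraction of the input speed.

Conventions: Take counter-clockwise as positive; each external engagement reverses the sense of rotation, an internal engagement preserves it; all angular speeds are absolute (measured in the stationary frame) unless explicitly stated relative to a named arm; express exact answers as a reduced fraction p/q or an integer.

2304/8533

6-mesh fixed-axis compound train (all bearings frame-fixed)
mesh 1 [12T→53T]: |ω|/ω_in = 1×12/53 = 12/53, sense flips to −
mesh 2 [64T→64T]: |ω|/ω_in = (12/53)×64/64 = 12/53, sense flips to +
mesh 3 [64T→42T]: |ω|/ω_in = (12/53)×64/42 = 128/371, sense flips to −
mesh 4 [78T→78T]: |ω|/ω_in = (128/371)×78/78 = 128/371, sense flips to +
mesh 5 [72T→20T]: |ω|/ω_in = (128/371)×72/20 = 2304/1855, sense flips to −
mesh 6 [20T→92T]: |ω|/ω_in = (2304/1855)×20/92 = 2304/8533, sense flips to +
signed output speed (× input speed) = 2304/8533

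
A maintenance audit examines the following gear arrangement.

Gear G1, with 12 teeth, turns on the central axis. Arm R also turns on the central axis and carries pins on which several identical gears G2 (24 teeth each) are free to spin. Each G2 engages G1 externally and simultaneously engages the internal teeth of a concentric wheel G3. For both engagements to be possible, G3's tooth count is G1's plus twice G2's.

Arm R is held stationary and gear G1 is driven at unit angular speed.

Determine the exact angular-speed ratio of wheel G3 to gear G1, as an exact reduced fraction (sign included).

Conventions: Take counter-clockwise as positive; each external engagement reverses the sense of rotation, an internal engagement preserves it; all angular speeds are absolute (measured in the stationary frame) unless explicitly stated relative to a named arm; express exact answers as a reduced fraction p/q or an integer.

planetary set (12T centre, 24T on arm, 60T internal) — Willis relation
ring teeth: 12 + 2·24 = 60
12(ω_sun−ω_arm) = −60(ω_ring−ω_arm),  ω_arm = 0, ω_sun = 1
ω_ring = 0 − (12/60)(1−0) = -1/5
ω_out/ω_in = -1/5

-1/5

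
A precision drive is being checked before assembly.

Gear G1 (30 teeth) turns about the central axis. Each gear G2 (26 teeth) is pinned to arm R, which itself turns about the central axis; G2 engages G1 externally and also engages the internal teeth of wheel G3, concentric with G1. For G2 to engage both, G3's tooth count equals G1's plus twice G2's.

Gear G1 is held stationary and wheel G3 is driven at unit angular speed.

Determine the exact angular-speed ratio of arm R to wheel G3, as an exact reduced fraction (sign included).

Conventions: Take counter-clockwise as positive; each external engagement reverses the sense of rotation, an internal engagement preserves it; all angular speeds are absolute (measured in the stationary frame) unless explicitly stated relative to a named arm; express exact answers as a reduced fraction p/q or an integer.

planetary set (30T centre, 26T on arm, 82T internal) — Willis relation
ring teeth: 30 + 2·26 = 82
30(ω_sun−ω_arm) = −82(ω_ring−ω_arm),  ω_sun = 0, ω_ring = 1
30(0−ω_arm) = −82(1−ω_arm)  ⇒  112·ω_arm = 82  ⇒  ω_arm = 41/56
ω_out/ω_in = 41/56

41/56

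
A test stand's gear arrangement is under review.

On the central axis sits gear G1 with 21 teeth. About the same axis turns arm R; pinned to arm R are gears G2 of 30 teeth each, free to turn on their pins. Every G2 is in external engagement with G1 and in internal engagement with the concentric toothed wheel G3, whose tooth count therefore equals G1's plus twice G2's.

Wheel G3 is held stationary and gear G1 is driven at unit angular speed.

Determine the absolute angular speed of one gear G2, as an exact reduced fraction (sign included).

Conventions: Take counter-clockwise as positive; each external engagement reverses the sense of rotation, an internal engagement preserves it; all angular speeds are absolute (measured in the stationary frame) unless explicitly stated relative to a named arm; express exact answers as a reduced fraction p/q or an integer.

class = planetary set [G3 = 21+2·30 = 81; Willis about the carrier]
ring teeth: 21 + 2·30 = 81
21(ω_sun−ω_arm) = −81(ω_ring−ω_arm),  ω_ring = 0, ω_sun = 1
21(1−ω_arm) = −81(0−ω_arm)  ⇒  102·ω_arm = 21  ⇒  ω_arm = 7/34
sun–planet mesh: 21·(1−7/34) = −30·(ω_p−ω_arm)  ⇒  ω_p−ω_arm = -189/340
ω_p = 7/34 − 189/340 = -7/20
exact speed ratio = -7/20

-7/20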